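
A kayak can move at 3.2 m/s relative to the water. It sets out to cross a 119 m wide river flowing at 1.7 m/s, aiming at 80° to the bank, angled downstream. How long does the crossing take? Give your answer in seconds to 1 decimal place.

37.8 s

The component of the kayak's velocity perpendicular to the bank is 3.2 × sin 80° = 3.151 m/s.
Only the cross-stream component determines the crossing time; the current contributes nothing perpendicular to the bank.
Time = 119 / 3.151 = 37.761 s.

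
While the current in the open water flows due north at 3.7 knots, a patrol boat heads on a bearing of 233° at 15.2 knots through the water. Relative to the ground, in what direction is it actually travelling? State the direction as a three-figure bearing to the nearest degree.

246°

Taking east as x and north as y: velocity relative to the water = (-12.139, -9.148) knots; the water relative to ground = (0.000, 3.700) knots.
Velocity relative to ground = (-12.139, -9.148) + (0.000, 3.700) = (-12.139, -5.448) knots.
Bearing = atan2(-12.14, -5.45) = 245.83° clockwise from north.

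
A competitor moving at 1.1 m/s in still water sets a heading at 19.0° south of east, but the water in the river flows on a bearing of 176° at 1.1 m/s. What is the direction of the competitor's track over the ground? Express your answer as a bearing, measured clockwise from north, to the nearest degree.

142°

Taking east as x and north as y: velocity relative to the water = (1.040, -0.358) m/s; the water relative to ground = (0.077, -1.097) m/s.
Velocity relative to ground = (1.040, -0.358) + (0.077, -1.097) = (1.117, -1.455) m/s.
Bearing = atan2(1.12, -1.46) = 142.50° clockwise from north.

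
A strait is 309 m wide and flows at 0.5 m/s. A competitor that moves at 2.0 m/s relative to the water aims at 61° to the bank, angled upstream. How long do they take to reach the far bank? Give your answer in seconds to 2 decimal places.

The component of the competitor's velocity perpendicular to the bank is 2.0 × sin 61° = 1.749 m/s.
Only the cross-stream component determines the crossing time; the current contributes nothing perpendicular to the bank.
Time = 309 / 1.749 = 176.648 s.

176.65 s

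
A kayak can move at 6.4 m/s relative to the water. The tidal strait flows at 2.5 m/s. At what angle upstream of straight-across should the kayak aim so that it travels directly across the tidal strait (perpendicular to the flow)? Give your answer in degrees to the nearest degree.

23°

To cancel the current, the upstream component of the kayak's velocity must equal the flow: 6.4 sin θ = 2.5.
sin θ = 2.5 / 6.4 = 0.3906.
θ = arcsin(0.3906) = 22.993°.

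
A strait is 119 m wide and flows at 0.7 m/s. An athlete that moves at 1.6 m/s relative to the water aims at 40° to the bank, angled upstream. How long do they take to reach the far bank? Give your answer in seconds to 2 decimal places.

The component of the athlete's velocity perpendicular to the bank is 1.6 × sin 40° = 1.028 m/s.
The current is parallel to the bank, so it does not affect the crossing time.
Time = 119 / 1.028 = 115.707 s.

115.71 s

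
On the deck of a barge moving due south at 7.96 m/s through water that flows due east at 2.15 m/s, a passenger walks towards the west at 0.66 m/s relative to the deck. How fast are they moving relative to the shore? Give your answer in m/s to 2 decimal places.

8.10 m/s

In east/north components (m/s): passenger relative to barge = (-0.660, 0.000); barge relative to water = (0.000, -7.960); water relative to ground = (2.150, 0.000).
Sum = (1.490, -7.960) m/s.
Speed = |(1.490, -7.960)| = 8.098 m/s.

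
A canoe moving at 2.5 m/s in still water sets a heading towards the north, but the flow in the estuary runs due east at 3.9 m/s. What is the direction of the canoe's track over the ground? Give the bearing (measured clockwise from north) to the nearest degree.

Taking east as x and north as y: velocity relative to the water = (0.000, 2.500) m/s; the water relative to ground = (3.900, 0.000) m/s.
Velocity relative to ground = (0.000, 2.500) + (3.900, 0.000) = (3.900, 2.500) m/s.
Bearing = atan2(3.90, 2.50) = 57.34° clockwise from north.

057°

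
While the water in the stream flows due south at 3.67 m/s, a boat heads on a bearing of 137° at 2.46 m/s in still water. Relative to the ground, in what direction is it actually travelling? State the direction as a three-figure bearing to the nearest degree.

Taking east as x and north as y: velocity relative to the water = (1.678, -1.799) m/s; the water relative to ground = (0.000, -3.670) m/s.
Velocity relative to ground = (1.678, -1.799) + (0.000, -3.670) = (1.678, -5.469) m/s.
Bearing = atan2(1.68, -5.47) = 162.95° clockwise from north.

163°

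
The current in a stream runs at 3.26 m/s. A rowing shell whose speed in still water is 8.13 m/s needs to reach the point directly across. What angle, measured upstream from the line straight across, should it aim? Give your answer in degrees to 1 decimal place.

To cancel the current, the upstream component of the rowing shell's velocity must equal the flow: 8.13 sin θ = 3.26.
sin θ = 3.26 / 8.13 = 0.4010.
θ = arcsin(0.4010) = 23.640°.

23.6°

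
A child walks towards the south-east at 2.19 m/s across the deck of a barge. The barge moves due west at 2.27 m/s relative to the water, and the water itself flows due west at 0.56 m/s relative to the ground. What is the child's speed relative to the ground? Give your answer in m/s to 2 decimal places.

2.01 m/s

In east/north components (m/s): child relative to barge = (1.549, -1.549); barge relative to water = (-2.270, 0.000); water relative to ground = (-0.560, 0.000).
Sum = (-1.281, -1.549) m/s.
Speed = |(-1.281, -1.549)| = 2.010 m/s.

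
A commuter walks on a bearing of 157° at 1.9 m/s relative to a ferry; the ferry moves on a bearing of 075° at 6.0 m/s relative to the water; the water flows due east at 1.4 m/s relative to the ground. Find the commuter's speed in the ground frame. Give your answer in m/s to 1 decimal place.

In east/north components (m/s): commuter relative to ferry = (0.742, -1.749); ferry relative to water = (5.796, 1.553); water relative to ground = (1.400, 0.000).
Sum = (7.938, -0.196) m/s.
Speed = |(7.938, -0.196)| = 7.940 m/s.

7.9 m/s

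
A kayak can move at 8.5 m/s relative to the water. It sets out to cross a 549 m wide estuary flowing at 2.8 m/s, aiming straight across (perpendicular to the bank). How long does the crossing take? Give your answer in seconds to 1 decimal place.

The component of the kayak's velocity perpendicular to the bank is 8.5 m/s.
The current is parallel to the bank, so it does not affect the crossing time.
Time = 549 / 8.500 = 64.588 s.

64.6 s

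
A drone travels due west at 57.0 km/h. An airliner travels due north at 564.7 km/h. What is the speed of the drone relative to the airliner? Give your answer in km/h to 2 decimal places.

Taking east as x and north as y: drone velocity = (-57.000, 0.000) km/h; airliner velocity = (0.000, 564.700) km/h.
Velocity of drone relative to airliner = (-57.000, 0.000) − (0.000, 564.700) = (-57.000, -564.700) km/h.
Magnitude = |(-57.000, -564.700)| = 567.569 km/h.

567.57 km/h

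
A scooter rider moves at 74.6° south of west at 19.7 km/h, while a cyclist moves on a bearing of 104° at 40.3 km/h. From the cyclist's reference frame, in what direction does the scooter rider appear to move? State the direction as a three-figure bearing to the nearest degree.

Taking east as x and north as y: scooter rider velocity = (-5.231, -18.993) km/h; cyclist velocity = (39.103, -9.749) km/h.
Velocity of scooter rider relative to cyclist = (-5.231, -18.993) − (39.103, -9.749) = (-44.334, -9.243) km/h.
Bearing = atan2(-44.33, -9.24) = 258.22° clockwise from north.

258°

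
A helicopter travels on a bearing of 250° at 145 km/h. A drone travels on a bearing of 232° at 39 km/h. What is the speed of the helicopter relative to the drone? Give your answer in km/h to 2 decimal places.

Taking east as x and north as y: helicopter velocity = (-136.255, -49.593) km/h; drone velocity = (-30.732, -24.011) km/h.
Velocity of helicopter relative to drone = (-136.255, -49.593) − (-30.732, -24.011) = (-105.523, -25.582) km/h.
Magnitude = |(-105.523, -25.582)| = 108.580 km/h.

108.58 km/h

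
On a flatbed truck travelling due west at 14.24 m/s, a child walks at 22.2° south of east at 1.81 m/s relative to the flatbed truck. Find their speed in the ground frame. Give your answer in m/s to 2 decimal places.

12.58 m/s

Taking east as x and north as y: flatbed truck velocity = (-14.240, 0.000) m/s; child velocity relative to flatbed truck = (1.676, -0.684) m/s.
Velocity relative to ground = (-14.240, 0.000) + (1.676, -0.684) = (-12.564, -0.684) m/s.
Speed = |(-12.564, -0.684)| = 12.583 m/s.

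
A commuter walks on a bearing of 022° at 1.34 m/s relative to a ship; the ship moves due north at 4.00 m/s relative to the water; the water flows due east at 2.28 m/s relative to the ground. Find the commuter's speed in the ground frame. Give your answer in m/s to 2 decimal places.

5.93 m/s

In east/north components (m/s): commuter relative to ship = (0.502, 1.242); ship relative to water = (0.000, 4.000); water relative to ground = (2.280, 0.000).
Sum = (2.782, 5.242) m/s.
Speed = |(2.782, 5.242)| = 5.935 m/s.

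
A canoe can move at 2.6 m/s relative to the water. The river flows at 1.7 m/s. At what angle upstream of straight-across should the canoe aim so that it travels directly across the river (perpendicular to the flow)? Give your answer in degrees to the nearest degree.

41°

To cancel the current, the upstream component of the canoe's velocity must equal the flow: 2.6 sin θ = 1.7.
sin θ = 1.7 / 2.6 = 0.6538.
θ = arcsin(0.6538) = 40.832°.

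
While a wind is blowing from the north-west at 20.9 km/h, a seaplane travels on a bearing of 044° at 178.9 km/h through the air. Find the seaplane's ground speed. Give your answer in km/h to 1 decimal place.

179.8 km/h

Taking east as x and north as y: velocity relative to the air = (124.274, 128.690) km/h; the air relative to ground = (14.779, -14.779) km/h.
Velocity relative to ground = (124.274, 128.690) + (14.779, -14.779) = (139.053, 113.911) km/h.
Speed = |(139.053, 113.911)| = 179.754 km/h.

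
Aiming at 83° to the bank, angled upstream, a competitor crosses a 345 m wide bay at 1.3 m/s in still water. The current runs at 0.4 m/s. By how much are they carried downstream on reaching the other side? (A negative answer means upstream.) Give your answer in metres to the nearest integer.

65 m

Perpendicular speed = 1.290 m/s; crossing time = 345 / 1.290 = 267.378 s.
Net downstream speed = 0.242 m/s.
Drift = 0.242 × 267.378 = 64.590 m (downstream).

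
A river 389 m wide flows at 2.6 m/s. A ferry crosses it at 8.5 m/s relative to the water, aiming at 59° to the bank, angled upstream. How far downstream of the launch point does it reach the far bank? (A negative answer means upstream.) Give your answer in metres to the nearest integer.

Perpendicular speed = 7.286 m/s; crossing time = 389 / 7.286 = 53.391 s.
Net downstream speed = -1.778 m/s.
Drift = -1.778 × 53.391 = -94.919 m (upstream).

-95 m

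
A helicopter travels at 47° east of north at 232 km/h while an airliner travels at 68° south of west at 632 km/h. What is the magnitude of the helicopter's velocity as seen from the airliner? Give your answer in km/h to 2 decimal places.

847.95 km/h

Taking east as x and north as y: helicopter velocity = (169.674, 158.224) km/h; airliner velocity = (-236.751, -585.980) km/h.
Velocity of helicopter relative to airliner = (169.674, 158.224) − (-236.751, -585.980) = (406.425, 744.204) km/h.
Magnitude = |(406.425, 744.204)| = 847.951 km/h.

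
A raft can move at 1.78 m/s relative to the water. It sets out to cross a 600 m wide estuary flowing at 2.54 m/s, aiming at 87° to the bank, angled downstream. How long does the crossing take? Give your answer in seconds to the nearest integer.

338 s

The component of the raft's velocity perpendicular to the bank is 1.78 × sin 87° = 1.778 m/s.
The flow acts along the bank and has no component across it.
Time = 600 / 1.778 = 337.541 s.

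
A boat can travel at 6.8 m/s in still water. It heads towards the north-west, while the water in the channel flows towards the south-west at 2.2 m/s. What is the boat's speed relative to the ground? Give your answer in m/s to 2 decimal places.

7.15 m/s

Taking east as x and north as y: velocity relative to the water = (-4.808, 4.808) m/s; the water relative to ground = (-1.556, -1.556) m/s.
Velocity relative to ground = (-4.808, 4.808) + (-1.556, -1.556) = (-6.364, 3.253) m/s.
Speed = |(-6.364, 3.253)| = 7.147 m/s.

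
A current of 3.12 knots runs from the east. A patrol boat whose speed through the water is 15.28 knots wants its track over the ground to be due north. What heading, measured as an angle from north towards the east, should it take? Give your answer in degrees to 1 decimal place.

11.8°

The current pushes perpendicular to the desired track; the heading must have a component into the current equal to 3.12 knots: 15.28 sin θ = 3.12.
sin θ = 0.2042, so θ = 11.782°.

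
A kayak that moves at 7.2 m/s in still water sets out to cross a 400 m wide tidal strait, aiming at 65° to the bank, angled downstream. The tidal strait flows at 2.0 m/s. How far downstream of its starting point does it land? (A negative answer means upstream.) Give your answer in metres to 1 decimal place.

309.1 m

Perpendicular speed = 6.525 m/s; crossing time = 400 / 6.525 = 61.299 s.
Net downstream speed = 5.043 m/s.
Drift = 5.043 × 61.299 = 309.121 m (downstream).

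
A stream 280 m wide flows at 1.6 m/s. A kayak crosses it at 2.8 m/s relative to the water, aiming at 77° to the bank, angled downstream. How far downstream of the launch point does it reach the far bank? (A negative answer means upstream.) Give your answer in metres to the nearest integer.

229 m

Perpendicular speed = 2.728 m/s; crossing time = 280 / 2.728 = 102.630 s.
Net downstream speed = 2.230 m/s.
Drift = 2.230 × 102.630 = 228.852 m (downstream).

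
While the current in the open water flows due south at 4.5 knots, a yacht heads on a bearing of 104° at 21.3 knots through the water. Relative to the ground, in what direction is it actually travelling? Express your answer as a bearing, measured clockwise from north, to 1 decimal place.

Taking east as x and north as y: velocity relative to the water = (20.667, -5.153) knots; the water relative to ground = (0.000, -4.500) knots.
Velocity relative to ground = (20.667, -5.153) + (0.000, -4.500) = (20.667, -9.653) knots.
Bearing = atan2(20.67, -9.65) = 115.04° clockwise from north.

115.0°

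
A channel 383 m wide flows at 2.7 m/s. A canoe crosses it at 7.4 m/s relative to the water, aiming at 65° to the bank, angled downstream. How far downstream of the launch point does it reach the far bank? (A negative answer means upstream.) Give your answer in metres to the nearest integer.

333 m

Perpendicular speed = 6.707 m/s; crossing time = 383 / 6.707 = 57.107 s.
Net downstream speed = 5.827 m/s.
Drift = 5.827 × 57.107 = 332.785 m (downstream).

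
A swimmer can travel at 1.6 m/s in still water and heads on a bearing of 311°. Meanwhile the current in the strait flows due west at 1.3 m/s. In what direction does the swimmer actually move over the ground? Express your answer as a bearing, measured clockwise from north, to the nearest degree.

Taking east as x and north as y: velocity relative to the water = (-1.208, 1.050) m/s; the water relative to ground = (-1.300, 0.000) m/s.
Velocity relative to ground = (-1.208, 1.050) + (-1.300, 0.000) = (-2.508, 1.050) m/s.
Bearing = atan2(-2.51, 1.05) = 292.71° clockwise from north.

293°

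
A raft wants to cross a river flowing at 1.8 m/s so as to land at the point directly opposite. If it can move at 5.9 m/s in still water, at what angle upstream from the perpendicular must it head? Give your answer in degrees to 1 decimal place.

To cancel the current, the upstream component of the raft's velocity must equal the flow: 5.9 sin θ = 1.8.
sin θ = 1.8 / 5.9 = 0.3051.
θ = arcsin(0.3051) = 17.763°.

17.8°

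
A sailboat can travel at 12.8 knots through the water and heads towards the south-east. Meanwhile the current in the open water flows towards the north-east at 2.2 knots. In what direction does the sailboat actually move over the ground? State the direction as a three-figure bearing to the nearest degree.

125°

Taking east as x and north as y: velocity relative to the water = (9.051, -9.051) knots; the water relative to ground = (1.556, 1.556) knots.
Velocity relative to ground = (9.051, -9.051) + (1.556, 1.556) = (10.607, -7.495) knots.
Bearing = atan2(10.61, -7.50) = 125.25° clockwise from north.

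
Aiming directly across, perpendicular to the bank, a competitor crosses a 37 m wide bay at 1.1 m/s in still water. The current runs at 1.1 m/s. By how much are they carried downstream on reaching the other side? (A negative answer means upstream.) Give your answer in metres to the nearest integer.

37 m

Perpendicular speed = 1.100 m/s; crossing time = 37 / 1.100 = 33.636 s.
Net downstream speed = 1.100 m/s.
Drift = 1.100 × 33.636 = 37.000 m (downstream).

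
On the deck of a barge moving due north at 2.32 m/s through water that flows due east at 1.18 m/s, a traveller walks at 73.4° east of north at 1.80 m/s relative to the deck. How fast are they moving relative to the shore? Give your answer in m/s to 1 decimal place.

In east/north components (m/s): traveller relative to barge = (1.725, 0.514); barge relative to water = (0.000, 2.320); water relative to ground = (1.180, 0.000).
Sum = (2.905, 2.834) m/s.
Speed = |(2.905, 2.834)| = 4.059 m/s.

4.1 m/s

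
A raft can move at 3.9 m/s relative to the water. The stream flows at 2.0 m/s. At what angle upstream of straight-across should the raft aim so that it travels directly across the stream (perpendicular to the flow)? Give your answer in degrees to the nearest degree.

To cancel the current, the upstream component of the raft's velocity must equal the flow: 3.9 sin θ = 2.0.
sin θ = 2.0 / 3.9 = 0.5128.
θ = arcsin(0.5128) = 30.852°.

31°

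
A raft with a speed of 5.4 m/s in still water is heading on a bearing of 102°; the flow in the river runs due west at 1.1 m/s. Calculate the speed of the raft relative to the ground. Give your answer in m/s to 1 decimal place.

4.3 m/s

Taking east as x and north as y: velocity relative to the water = (5.282, -1.123) m/s; the water relative to ground = (-1.100, 0.000) m/s.
Velocity relative to ground = (5.282, -1.123) + (-1.100, 0.000) = (4.182, -1.123) m/s.
Speed = |(4.182, -1.123)| = 4.330 m/s.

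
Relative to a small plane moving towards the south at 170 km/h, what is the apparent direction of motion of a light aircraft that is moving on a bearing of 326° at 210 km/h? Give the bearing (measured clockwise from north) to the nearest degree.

Taking east as x and north as y: light aircraft velocity = (-117.431, 174.098) km/h; small plane velocity = (0.000, -170.000) km/h.
Velocity of light aircraft relative to small plane = (-117.431, 174.098) − (0.000, -170.000) = (-117.431, 344.098) km/h.
Bearing = atan2(-117.43, 344.10) = 341.16° clockwise from north.

341°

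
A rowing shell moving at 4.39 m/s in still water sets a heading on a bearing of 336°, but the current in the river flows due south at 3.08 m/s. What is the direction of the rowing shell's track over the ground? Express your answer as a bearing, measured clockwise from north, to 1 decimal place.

297.5°

Taking east as x and north as y: velocity relative to the water = (-1.786, 4.010) m/s; the water relative to ground = (0.000, -3.080) m/s.
Velocity relative to ground = (-1.786, 4.010) + (0.000, -3.080) = (-1.786, 0.930) m/s.
Bearing = atan2(-1.79, 0.93) = 297.52° clockwise from north.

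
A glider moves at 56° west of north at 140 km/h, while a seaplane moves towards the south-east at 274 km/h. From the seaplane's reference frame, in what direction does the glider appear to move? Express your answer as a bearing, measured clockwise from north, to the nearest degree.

311°

Taking east as x and north as y: glider velocity = (-116.065, 78.287) km/h; seaplane velocity = (193.747, -193.747) km/h.
Velocity of glider relative to seaplane = (-116.065, 78.287) − (193.747, -193.747) = (-309.813, 272.034) km/h.
Bearing = atan2(-309.81, 272.03) = 311.29° clockwise from north.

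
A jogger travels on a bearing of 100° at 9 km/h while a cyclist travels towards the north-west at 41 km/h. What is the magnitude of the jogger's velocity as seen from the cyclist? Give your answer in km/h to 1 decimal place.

48.6 km/h

Taking east as x and north as y: jogger velocity = (8.863, -1.563) km/h; cyclist velocity = (-28.991, 28.991) km/h.
Velocity of jogger relative to cyclist = (8.863, -1.563) − (-28.991, 28.991) = (37.855, -30.554) km/h.
Magnitude = |(37.855, -30.554)| = 48.647 km/h.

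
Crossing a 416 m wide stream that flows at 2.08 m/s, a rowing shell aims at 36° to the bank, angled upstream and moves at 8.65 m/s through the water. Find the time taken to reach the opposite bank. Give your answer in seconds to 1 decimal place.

81.8 s

The component of the rowing shell's velocity perpendicular to the bank is 8.65 × sin 36° = 5.084 m/s.
The current is parallel to the bank, so it does not affect the crossing time.
Time = 416 / 5.084 = 81.820 s.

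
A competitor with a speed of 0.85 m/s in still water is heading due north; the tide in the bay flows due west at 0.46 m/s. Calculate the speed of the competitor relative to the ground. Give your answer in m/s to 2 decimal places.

Taking east as x and north as y: velocity relative to the water = (0.000, 0.850) m/s; the water relative to ground = (-0.460, 0.000) m/s.
Velocity relative to ground = (0.000, 0.850) + (-0.460, 0.000) = (-0.460, 0.850) m/s.
Speed = |(-0.460, 0.850)| = 0.966 m/s.

0.97 m/s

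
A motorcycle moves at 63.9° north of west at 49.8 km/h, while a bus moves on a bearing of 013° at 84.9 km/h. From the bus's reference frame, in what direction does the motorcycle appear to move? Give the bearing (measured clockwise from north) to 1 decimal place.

227.2°

Taking east as x and north as y: motorcycle velocity = (-21.909, 44.722) km/h; bus velocity = (19.098, 82.724) km/h.
Velocity of motorcycle relative to bus = (-21.909, 44.722) − (19.098, 82.724) = (-41.007, -38.002) km/h.
Bearing = atan2(-41.01, -38.00) = 227.18° clockwise from north.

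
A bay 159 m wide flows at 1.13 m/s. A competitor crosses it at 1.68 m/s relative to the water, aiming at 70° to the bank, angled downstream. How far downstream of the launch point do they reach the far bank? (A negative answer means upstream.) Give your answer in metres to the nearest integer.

Perpendicular speed = 1.579 m/s; crossing time = 159 / 1.579 = 100.717 s.
Net downstream speed = 1.705 m/s.
Drift = 1.705 × 100.717 = 171.681 m (downstream).

172 m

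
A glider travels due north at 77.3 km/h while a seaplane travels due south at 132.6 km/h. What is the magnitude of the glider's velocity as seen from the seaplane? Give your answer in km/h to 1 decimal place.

Taking east as x and north as y: glider velocity = (0.000, 77.300) km/h; seaplane velocity = (0.000, -132.600) km/h.
Velocity of glider relative to seaplane = (0.000, 77.300) − (0.000, -132.600) = (0.000, 209.900) km/h.
Magnitude = |(0.000, 209.900)| = 209.900 km/h.

209.9 km/h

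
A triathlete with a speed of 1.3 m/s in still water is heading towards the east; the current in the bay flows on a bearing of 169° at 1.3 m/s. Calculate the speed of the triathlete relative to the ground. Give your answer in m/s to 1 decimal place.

Taking east as x and north as y: velocity relative to the water = (1.300, 0.000) m/s; the water relative to ground = (0.248, -1.276) m/s.
Velocity relative to ground = (1.300, 0.000) + (0.248, -1.276) = (1.548, -1.276) m/s.
Speed = |(1.548, -1.276)| = 2.006 m/s.

2.0 m/s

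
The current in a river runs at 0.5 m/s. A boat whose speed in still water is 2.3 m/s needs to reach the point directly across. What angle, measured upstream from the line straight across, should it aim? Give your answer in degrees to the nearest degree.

13°

To cancel the current, the upstream component of the boat's velocity must equal the flow: 2.3 sin θ = 0.5.
sin θ = 0.5 / 2.3 = 0.2174.
θ = arcsin(0.2174) = 12.556°.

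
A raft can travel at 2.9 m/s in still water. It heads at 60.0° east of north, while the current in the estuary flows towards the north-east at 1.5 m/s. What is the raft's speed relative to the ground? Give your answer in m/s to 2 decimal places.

Taking east as x and north as y: velocity relative to the water = (2.511, 1.450) m/s; the water relative to ground = (1.061, 1.061) m/s.
Velocity relative to ground = (2.511, 1.450) + (1.061, 1.061) = (3.572, 2.511) m/s.
Speed = |(3.572, 2.511)| = 4.366 m/s.

4.37 m/s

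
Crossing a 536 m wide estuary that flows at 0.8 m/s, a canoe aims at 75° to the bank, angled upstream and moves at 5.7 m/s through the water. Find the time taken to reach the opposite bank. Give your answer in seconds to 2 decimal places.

97.35 s

The component of the canoe's velocity perpendicular to the bank is 5.7 × sin 75° = 5.506 m/s.
The flow acts along the bank and has no component across it.
Time = 536 / 5.506 = 97.352 s.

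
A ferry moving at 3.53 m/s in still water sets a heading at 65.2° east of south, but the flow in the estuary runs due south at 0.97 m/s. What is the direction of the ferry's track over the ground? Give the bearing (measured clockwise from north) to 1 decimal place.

127.4°

Taking east as x and north as y: velocity relative to the water = (3.204, -1.481) m/s; the water relative to ground = (0.000, -0.970) m/s.
Velocity relative to ground = (3.204, -1.481) + (0.000, -0.970) = (3.204, -2.451) m/s.
Bearing = atan2(3.20, -2.45) = 127.41° clockwise from north.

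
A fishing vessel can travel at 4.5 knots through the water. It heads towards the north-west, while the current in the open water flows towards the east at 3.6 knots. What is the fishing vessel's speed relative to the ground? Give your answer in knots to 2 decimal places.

3.21 knots

Taking east as x and north as y: velocity relative to the water = (-3.182, 3.182) knots; the water relative to ground = (3.600, 0.000) knots.
Velocity relative to ground = (-3.182, 3.182) + (3.600, 0.000) = (0.418, 3.182) knots.
Speed = |(0.418, 3.182)| = 3.209 knots.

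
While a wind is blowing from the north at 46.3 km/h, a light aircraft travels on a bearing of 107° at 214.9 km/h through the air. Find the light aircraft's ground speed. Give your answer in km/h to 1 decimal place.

232.7 km/h

Taking east as x and north as y: velocity relative to the air = (205.510, -62.831) km/h; the air relative to ground = (0.000, -46.300) km/h.
Velocity relative to ground = (205.510, -62.831) + (0.000, -46.300) = (205.510, -109.131) km/h.
Speed = |(205.510, -109.131)| = 232.688 km/h.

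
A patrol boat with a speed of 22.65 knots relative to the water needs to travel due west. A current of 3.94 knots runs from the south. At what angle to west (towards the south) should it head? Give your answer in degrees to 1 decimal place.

The current pushes perpendicular to the desired track; the heading must have a component into the current equal to 3.94 knots: 22.65 sin θ = 3.94.
sin θ = 0.1740, so θ = 10.018°.

10.0°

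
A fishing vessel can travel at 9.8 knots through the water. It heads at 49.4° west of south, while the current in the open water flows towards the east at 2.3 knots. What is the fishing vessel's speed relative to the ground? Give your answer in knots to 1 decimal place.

Taking east as x and north as y: velocity relative to the water = (-7.441, -6.378) knots; the water relative to ground = (2.300, 0.000) knots.
Velocity relative to ground = (-7.441, -6.378) + (2.300, 0.000) = (-5.141, -6.378) knots.
Speed = |(-5.141, -6.378)| = 8.192 knots.

8.2 knots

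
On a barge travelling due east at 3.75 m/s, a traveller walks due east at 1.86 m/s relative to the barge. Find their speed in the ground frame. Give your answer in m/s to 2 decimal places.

5.61 m/s

Taking east as x and north as y: barge velocity = (3.750, 0.000) m/s; traveller velocity relative to barge = (1.860, 0.000) m/s.
Velocity relative to ground = (3.750, 0.000) + (1.860, 0.000) = (5.610, 0.000) m/s.
Speed = |(5.610, 0.000)| = 5.610 m/s.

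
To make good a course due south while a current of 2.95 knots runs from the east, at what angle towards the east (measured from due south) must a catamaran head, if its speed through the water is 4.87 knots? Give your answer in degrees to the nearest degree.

The current pushes perpendicular to the desired track; the heading must have a component into the current equal to 2.95 knots: 4.87 sin θ = 2.95.
sin θ = 0.6057, so θ = 37.283°.

37°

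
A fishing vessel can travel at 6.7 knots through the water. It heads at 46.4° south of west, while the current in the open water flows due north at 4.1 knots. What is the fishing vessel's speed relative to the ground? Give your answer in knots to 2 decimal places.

4.68 knots

Taking east as x and north as y: velocity relative to the water = (-4.620, -4.852) knots; the water relative to ground = (0.000, 4.100) knots.
Velocity relative to ground = (-4.620, -4.852) + (0.000, 4.100) = (-4.620, -0.752) knots.
Speed = |(-4.620, -0.752)| = 4.681 knots.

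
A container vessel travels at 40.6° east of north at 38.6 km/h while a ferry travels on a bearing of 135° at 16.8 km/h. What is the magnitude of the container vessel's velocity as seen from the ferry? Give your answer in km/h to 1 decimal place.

43.3 km/h

Taking east as x and north as y: container vessel velocity = (25.120, 29.308) km/h; ferry velocity = (11.879, -11.879) km/h.
Velocity of container vessel relative to ferry = (25.120, 29.308) − (11.879, -11.879) = (13.240, 41.187) km/h.
Magnitude = |(13.240, 41.187)| = 43.263 km/h.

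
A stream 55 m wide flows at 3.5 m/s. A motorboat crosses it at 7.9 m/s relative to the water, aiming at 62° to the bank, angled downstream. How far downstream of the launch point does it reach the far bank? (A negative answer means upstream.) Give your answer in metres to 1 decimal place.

56.8 m

Perpendicular speed = 6.975 m/s; crossing time = 55 / 6.975 = 7.885 s.
Net downstream speed = 7.209 m/s.
Drift = 7.209 × 7.885 = 56.841 m (downstream).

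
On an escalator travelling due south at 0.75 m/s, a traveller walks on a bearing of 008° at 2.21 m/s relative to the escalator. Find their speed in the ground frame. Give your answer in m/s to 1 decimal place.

Taking east as x and north as y: escalator velocity = (0.000, -0.750) m/s; traveller velocity relative to escalator = (0.308, 2.188) m/s.
Velocity relative to ground = (0.000, -0.750) + (0.308, 2.188) = (0.308, 1.438) m/s.
Speed = |(0.308, 1.438)| = 1.471 m/s.

1.5 m/s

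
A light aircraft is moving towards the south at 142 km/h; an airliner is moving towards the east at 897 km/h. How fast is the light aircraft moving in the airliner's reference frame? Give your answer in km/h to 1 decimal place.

Taking east as x and north as y: light aircraft velocity = (0.000, -142.000) km/h; airliner velocity = (897.000, 0.000) km/h.
Velocity of light aircraft relative to airliner = (0.000, -142.000) − (897.000, 0.000) = (-897.000, -142.000) km/h.
Magnitude = |(-897.000, -142.000)| = 908.170 km/h.

908.2 km/h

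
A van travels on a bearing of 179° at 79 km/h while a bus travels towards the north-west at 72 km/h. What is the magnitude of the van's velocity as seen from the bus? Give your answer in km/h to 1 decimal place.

140.0 km/h

Taking east as x and north as y: van velocity = (1.379, -78.988) km/h; bus velocity = (-50.912, 50.912) km/h.
Velocity of van relative to bus = (1.379, -78.988) − (-50.912, 50.912) = (52.290, -129.900) km/h.
Magnitude = |(52.290, -129.900)| = 140.029 km/h.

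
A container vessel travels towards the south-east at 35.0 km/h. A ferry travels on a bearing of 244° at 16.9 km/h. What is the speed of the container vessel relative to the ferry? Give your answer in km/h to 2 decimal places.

Taking east as x and north as y: container vessel velocity = (24.749, -24.749) km/h; ferry velocity = (-15.190, -7.408) km/h.
Velocity of container vessel relative to ferry = (24.749, -24.749) − (-15.190, -7.408) = (39.938, -17.340) km/h.
Magnitude = |(39.938, -17.340)| = 43.540 km/h.

43.54 km/h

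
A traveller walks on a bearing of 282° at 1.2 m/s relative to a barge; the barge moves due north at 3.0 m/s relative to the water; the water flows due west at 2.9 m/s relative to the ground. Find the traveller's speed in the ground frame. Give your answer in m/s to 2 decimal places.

5.21 m/s

In east/north components (m/s): traveller relative to barge = (-1.174, 0.249); barge relative to water = (0.000, 3.000); water relative to ground = (-2.900, 0.000).
Sum = (-4.074, 3.249) m/s.
Speed = |(-4.074, 3.249)| = 5.211 m/s.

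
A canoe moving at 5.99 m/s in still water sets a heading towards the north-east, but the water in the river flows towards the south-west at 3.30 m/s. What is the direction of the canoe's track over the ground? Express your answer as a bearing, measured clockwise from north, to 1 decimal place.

045.0°

Taking east as x and north as y: velocity relative to the water = (4.236, 4.236) m/s; the water relative to ground = (-2.333, -2.333) m/s.
Velocity relative to ground = (4.236, 4.236) + (-2.333, -2.333) = (1.902, 1.902) m/s.
Bearing = atan2(1.90, 1.90) = 45.00° clockwise from north.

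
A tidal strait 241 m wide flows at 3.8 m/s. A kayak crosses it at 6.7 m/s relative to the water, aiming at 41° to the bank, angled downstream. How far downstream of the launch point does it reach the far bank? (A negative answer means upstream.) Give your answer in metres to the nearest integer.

Perpendicular speed = 4.396 m/s; crossing time = 241 / 4.396 = 54.828 s.
Net downstream speed = 8.857 m/s.
Drift = 8.857 × 54.828 = 485.584 m (downstream).

486 m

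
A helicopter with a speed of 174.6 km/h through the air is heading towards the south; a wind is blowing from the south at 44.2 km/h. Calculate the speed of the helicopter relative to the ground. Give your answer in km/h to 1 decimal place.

Taking east as x and north as y: velocity relative to the air = (0.000, -174.600) km/h; the air relative to ground = (0.000, 44.200) km/h.
Velocity relative to ground = (0.000, -174.600) + (0.000, 44.200) = (0.000, -130.400) km/h.
Speed = |(0.000, -130.400)| = 130.400 km/h.

130.4 km/h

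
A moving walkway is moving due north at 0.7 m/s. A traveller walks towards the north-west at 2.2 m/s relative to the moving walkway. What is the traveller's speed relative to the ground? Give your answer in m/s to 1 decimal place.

2.7 m/s

Taking east as x and north as y: moving walkway velocity = (0.000, 0.700) m/s; traveller velocity relative to moving walkway = (-1.556, 1.556) m/s.
Velocity relative to ground = (0.000, 0.700) + (-1.556, 1.556) = (-1.556, 2.256) m/s.
Speed = |(-1.556, 2.256)| = 2.740 m/s.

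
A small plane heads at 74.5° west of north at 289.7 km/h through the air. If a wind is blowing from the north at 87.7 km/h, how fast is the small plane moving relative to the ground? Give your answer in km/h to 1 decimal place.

279.4 km/h

Taking east as x and north as y: velocity relative to the air = (-279.164, 77.419) km/h; the air relative to ground = (0.000, -87.700) km/h.
Velocity relative to ground = (-279.164, 77.419) + (0.000, -87.700) = (-279.164, -10.281) km/h.
Speed = |(-279.164, -10.281)| = 279.353 km/h.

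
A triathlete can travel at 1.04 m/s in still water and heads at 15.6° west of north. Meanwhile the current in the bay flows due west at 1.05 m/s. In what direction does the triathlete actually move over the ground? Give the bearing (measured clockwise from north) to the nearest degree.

307°

Taking east as x and north as y: velocity relative to the water = (-0.280, 1.002) m/s; the water relative to ground = (-1.050, 0.000) m/s.
Velocity relative to ground = (-0.280, 1.002) + (-1.050, 0.000) = (-1.330, 1.002) m/s.
Bearing = atan2(-1.33, 1.00) = 306.99° clockwise from north.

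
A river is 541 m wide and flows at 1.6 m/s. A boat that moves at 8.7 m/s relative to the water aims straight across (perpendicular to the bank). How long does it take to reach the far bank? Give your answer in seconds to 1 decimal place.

The component of the boat's velocity perpendicular to the bank is 8.7 m/s.
The current is parallel to the bank, so it does not affect the crossing time.
Time = 541 / 8.700 = 62.184 s.

62.2 s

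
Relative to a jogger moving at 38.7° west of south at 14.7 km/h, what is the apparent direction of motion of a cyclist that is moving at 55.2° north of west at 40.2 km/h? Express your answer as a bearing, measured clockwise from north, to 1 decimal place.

342.8°

Taking east as x and north as y: cyclist velocity = (-22.943, 33.010) km/h; jogger velocity = (-9.191, -11.472) km/h.
Velocity of cyclist relative to jogger = (-22.943, 33.010) − (-9.191, -11.472) = (-13.752, 44.483) km/h.
Bearing = atan2(-13.75, 44.48) = 342.82° clockwise from north.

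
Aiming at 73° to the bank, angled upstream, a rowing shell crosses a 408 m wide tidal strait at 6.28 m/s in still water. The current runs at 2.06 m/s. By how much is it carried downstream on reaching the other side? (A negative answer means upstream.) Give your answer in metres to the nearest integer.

Perpendicular speed = 6.006 m/s; crossing time = 408 / 6.006 = 67.937 s.
Net downstream speed = 0.224 m/s.
Drift = 0.224 × 67.937 = 15.211 m (downstream).

15 m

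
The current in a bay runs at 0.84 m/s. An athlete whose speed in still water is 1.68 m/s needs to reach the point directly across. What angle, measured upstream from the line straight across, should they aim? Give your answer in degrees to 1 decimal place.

30.0°

To cancel the current, the upstream component of the athlete's velocity must equal the flow: 1.68 sin θ = 0.84.
sin θ = 0.84 / 1.68 = 0.5000.
θ = arcsin(0.5000) = 30.000°.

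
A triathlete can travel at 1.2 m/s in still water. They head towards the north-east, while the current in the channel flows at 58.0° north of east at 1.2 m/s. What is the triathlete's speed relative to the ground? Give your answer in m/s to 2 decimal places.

2.38 m/s

Taking east as x and north as y: velocity relative to the water = (0.849, 0.849) m/s; the water relative to ground = (0.636, 1.018) m/s.
Velocity relative to ground = (0.849, 0.849) + (0.636, 1.018) = (1.484, 1.866) m/s.
Speed = |(1.484, 1.866)| = 2.385 m/s.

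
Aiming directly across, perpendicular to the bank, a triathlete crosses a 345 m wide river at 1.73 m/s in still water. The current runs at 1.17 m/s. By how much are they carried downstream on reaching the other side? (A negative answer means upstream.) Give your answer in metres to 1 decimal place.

233.3 m

Perpendicular speed = 1.730 m/s; crossing time = 345 / 1.730 = 199.422 s.
Net downstream speed = 1.170 m/s.
Drift = 1.170 × 199.422 = 233.324 m (downstream).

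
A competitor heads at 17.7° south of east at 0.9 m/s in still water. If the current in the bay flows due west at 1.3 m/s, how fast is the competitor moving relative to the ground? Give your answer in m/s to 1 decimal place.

0.5 m/s

Taking east as x and north as y: velocity relative to the water = (0.857, -0.274) m/s; the water relative to ground = (-1.300, 0.000) m/s.
Velocity relative to ground = (0.857, -0.274) + (-1.300, 0.000) = (-0.443, -0.274) m/s.
Speed = |(-0.443, -0.274)| = 0.520 m/s.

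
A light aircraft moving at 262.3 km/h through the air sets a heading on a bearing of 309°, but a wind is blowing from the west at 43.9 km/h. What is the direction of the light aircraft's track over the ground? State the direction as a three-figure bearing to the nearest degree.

316°

Taking east as x and north as y: velocity relative to the air = (-203.845, 165.071) km/h; the air relative to ground = (43.900, 0.000) km/h.
Velocity relative to ground = (-203.845, 165.071) + (43.900, 0.000) = (-159.945, 165.071) km/h.
Bearing = atan2(-159.95, 165.07) = 315.90° clockwise from north.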